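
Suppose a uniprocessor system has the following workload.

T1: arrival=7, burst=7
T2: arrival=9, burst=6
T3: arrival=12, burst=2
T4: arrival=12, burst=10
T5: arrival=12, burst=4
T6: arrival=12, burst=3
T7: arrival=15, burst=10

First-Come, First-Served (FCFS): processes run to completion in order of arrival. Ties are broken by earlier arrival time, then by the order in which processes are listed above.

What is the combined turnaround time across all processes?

Timeline: | idle 0-7 | T1 7-14 | T2 14-20 | T3 20-22 | T4 22-32 | T5 32-36 | T6 36-39 | T7 39-49 |
Completion: T1=14  T2=20  T3=22  T4=32  T5=36  T6=39  T7=49
Turnaround (C−A): T1=7  T2=11  T3=10  T4=20  T5=24  T6=27  T7=34
Turnaround = completion − arrival: T1=7, T2=11, T3=10, T4=20, T5=24, T6=27, T7=34
Total turnaround = 7 + 11 + 10 + 20 + 24 + 27 + 34 = 133

133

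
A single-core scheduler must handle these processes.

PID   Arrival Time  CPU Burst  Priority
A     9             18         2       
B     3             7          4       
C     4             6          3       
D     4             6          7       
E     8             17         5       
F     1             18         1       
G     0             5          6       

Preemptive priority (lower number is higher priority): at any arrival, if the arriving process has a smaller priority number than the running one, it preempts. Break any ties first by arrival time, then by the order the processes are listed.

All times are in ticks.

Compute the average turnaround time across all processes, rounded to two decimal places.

47.86

Timeline: | G 0-1 | F 1-19 | A 19-37 | C 37-43 | B 43-50 | E 50-67 | G 67-71 | D 71-77 |
Completion: A=37  B=50  C=43  D=77  E=67  F=19  G=71
Turnaround (C−A): A=28  B=47  C=39  D=73  E=59  F=18  G=71
Turnaround times: A=28, B=47, C=39, D=73, E=59, F=18, G=71
Average turnaround = (28+47+39+73+59+18+71) / 7 = 335/7 = 47.86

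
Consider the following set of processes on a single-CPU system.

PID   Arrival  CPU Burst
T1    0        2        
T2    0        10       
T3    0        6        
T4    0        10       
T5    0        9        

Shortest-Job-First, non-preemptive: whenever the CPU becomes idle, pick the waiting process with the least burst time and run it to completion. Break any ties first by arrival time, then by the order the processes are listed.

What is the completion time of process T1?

2

Gantt: | T1 0-2 | T3 2-8 | T5 8-17 | T2 17-27 | T4 27-37 |
Completion: T1=2  T2=27  T3=8  T4=37  T5=17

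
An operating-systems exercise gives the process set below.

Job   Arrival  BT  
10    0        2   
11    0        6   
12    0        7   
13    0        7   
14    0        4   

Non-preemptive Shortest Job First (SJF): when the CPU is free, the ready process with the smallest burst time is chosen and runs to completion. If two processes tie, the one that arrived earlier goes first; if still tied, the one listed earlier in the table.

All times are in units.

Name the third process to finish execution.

Gantt: | 10 0-2 | 14 2-6 | 11 6-12 | 12 12-19 | 13 19-26 |
Completion: 10=2  11=12  12=19  13=26  14=6
Finish order: 10 → 14 → 11 → 12 → 13

11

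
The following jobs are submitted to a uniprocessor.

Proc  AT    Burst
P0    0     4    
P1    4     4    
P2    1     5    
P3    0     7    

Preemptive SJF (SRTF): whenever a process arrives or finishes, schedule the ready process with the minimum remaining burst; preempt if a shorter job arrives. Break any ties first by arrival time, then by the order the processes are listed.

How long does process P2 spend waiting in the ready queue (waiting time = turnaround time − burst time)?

7

Schedule: | P0 0-4 | P1 4-8 | P2 8-13 | P3 13-20 |
Completion: P0=4  P1=8  P2=13  P3=20
Turnaround (C−A): P0=4  P1=4  P2=12  P3=20
Waiting(P2) = turnaround − burst = 12 − 5 = 7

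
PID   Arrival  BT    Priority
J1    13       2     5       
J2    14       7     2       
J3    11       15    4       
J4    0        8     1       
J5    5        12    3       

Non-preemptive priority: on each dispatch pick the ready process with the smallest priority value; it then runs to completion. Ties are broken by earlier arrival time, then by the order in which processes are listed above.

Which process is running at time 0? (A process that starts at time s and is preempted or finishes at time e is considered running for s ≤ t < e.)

Schedule: | J4 0-8 | J5 8-20 | J2 20-27 | J3 27-42 | J1 42-44 |
Completion: J1=44  J2=27  J3=42  J4=8  J5=20
Turnaround (C−A): J1=31  J2=13  J3=31  J4=8  J5=15

J4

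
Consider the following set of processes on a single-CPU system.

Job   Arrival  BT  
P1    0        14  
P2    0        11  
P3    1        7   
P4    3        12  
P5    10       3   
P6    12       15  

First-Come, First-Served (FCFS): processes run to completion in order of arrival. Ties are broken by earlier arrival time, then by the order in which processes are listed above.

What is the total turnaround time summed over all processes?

198

Schedule: | P1 0-14 | P2 14-25 | P3 25-32 | P4 32-44 | P5 44-47 | P6 47-62 |
Completion: P1=14  P2=25  P3=32  P4=44  P5=47  P6=62
Turnaround (C−A): P1=14  P2=25  P3=31  P4=41  P5=37  P6=50
Turnaround = completion − arrival: P1=14, P2=25, P3=31, P4=41, P5=37, P6=50
Total turnaround = 14 + 25 + 31 + 41 + 37 + 50 = 198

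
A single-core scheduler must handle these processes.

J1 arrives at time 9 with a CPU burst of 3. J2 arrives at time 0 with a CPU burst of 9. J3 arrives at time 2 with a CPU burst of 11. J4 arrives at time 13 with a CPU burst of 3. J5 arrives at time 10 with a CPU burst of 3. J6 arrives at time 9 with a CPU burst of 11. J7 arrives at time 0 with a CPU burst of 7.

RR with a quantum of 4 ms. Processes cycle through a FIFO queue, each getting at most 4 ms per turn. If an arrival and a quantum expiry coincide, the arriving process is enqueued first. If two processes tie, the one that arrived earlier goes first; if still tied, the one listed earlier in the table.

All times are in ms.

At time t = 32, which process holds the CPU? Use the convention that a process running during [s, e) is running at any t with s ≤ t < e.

J3

Schedule: | J2 0-4 | J7 4-8 | J3 8-12 | J2 12-16 | J7 16-19 | J1 19-22 | J6 22-26 | J5 26-29 | J3 29-33 | J4 33-36 | J2 36-37 | J6 37-41 | J3 41-44 | J6 44-47 |
Completion: J1=22  J2=37  J3=44  J4=36  J5=29  J6=47  J7=19
Turnaround (C−A): J1=13  J2=37  J3=42  J4=23  J5=19  J6=38  J7=19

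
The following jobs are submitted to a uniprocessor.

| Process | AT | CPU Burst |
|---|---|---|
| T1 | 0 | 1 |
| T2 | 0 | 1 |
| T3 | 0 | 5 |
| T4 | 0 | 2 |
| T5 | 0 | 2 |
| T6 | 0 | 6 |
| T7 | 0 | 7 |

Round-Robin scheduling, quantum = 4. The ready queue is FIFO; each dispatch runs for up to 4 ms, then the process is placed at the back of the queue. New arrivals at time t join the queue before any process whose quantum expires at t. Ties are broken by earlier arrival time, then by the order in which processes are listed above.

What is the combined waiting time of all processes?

Gantt: | T1 0-1 | T2 1-2 | T3 2-6 | T4 6-8 | T5 8-10 | T6 10-14 | T7 14-18 | T3 18-19 | T6 19-21 | T7 21-24 |
Completion: T1=1  T2=2  T3=19  T4=8  T5=10  T6=21  T7=24
Turnaround (C−A): T1=1  T2=2  T3=19  T4=8  T5=10  T6=21  T7=24
Waiting = turnaround − burst: T1=0, T2=1, T3=14, T4=6, T5=8, T6=15, T7=17
Total waiting = 0 + 1 + 14 + 6 + 8 + 15 + 17 = 61

61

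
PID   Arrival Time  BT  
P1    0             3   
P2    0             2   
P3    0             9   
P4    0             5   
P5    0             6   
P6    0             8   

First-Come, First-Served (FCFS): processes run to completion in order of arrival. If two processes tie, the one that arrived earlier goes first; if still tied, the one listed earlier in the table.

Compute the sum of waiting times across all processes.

Gantt: | P1 0-3 | P2 3-5 | P3 5-14 | P4 14-19 | P5 19-25 | P6 25-33 |
Completion: P1=3  P2=5  P3=14  P4=19  P5=25  P6=33
Turnaround (C−A): P1=3  P2=5  P3=14  P4=19  P5=25  P6=33
Waiting = turnaround − burst: P1=0, P2=3, P3=5, P4=14, P5=19, P6=25
Total waiting = 0 + 3 + 5 + 14 + 19 + 25 = 66

66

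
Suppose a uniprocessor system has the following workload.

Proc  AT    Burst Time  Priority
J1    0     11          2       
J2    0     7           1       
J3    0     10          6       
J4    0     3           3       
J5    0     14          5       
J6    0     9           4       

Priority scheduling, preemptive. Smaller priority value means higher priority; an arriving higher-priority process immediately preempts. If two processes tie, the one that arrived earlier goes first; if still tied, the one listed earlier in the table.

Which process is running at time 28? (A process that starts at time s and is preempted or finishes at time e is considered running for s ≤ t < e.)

J6

Gantt: | J2 0-7 | J1 7-18 | J4 18-21 | J6 21-30 | J5 30-44 | J3 44-54 |
Completion: J1=18  J2=7  J3=54  J4=21  J5=44  J6=30
Turnaround (C−A): J1=18  J2=7  J3=54  J4=21  J5=44  J6=30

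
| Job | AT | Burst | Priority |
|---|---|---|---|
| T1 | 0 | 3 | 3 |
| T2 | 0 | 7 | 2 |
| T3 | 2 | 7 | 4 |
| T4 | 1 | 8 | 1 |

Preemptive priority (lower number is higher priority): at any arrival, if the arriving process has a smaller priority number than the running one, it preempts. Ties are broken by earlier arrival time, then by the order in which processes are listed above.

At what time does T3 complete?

Timeline: | T2 0-1 | T4 1-9 | T2 9-15 | T1 15-18 | T3 18-25 |
Completion: T1=18  T2=15  T3=25  T4=9

25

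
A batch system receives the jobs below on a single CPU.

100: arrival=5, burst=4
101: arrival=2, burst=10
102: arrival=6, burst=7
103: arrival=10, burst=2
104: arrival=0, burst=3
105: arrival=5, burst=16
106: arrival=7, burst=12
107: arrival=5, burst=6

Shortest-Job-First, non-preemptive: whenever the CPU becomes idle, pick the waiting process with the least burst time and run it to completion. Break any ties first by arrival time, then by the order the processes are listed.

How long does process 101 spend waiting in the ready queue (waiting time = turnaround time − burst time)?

1

Schedule: | 104 0-3 | 101 3-13 | 103 13-15 | 100 15-19 | 107 19-25 | 102 25-32 | 106 32-44 | 105 44-60 |
Completion: 100=19  101=13  102=32  103=15  104=3  105=60  106=44  107=25
Turnaround (C−A): 100=14  101=11  102=26  103=5  104=3  105=55  106=37  107=20
Waiting(101) = turnaround − burst = 11 − 10 = 1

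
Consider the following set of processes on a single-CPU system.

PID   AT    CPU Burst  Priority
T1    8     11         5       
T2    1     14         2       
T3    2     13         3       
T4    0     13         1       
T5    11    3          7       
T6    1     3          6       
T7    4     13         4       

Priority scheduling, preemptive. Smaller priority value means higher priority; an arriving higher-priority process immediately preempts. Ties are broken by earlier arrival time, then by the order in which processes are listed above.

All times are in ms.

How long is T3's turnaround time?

Gantt: | T4 0-13 | T2 13-27 | T3 27-40 | T7 40-53 | T1 53-64 | T6 64-67 | T5 67-70 |
Completion: T1=64  T2=27  T3=40  T4=13  T5=70  T6=67  T7=53
Turnaround(T3) = completion − arrival = 40 − 2 = 38

38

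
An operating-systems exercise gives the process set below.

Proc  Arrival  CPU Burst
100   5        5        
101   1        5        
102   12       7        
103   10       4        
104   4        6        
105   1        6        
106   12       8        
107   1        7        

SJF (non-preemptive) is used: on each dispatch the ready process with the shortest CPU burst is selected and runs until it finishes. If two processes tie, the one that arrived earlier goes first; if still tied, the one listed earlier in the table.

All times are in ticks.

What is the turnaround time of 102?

Timeline: | idle 0-1 | 101 1-6 | 100 6-11 | 103 11-15 | 105 15-21 | 104 21-27 | 107 27-34 | 102 34-41 | 106 41-49 |
Completion: 100=11  101=6  102=41  103=15  104=27  105=21  106=49  107=34
Turnaround (C−A): 100=6  101=5  102=29  103=5  104=23  105=20  106=37  107=33
Turnaround(102) = completion − arrival = 41 − 12 = 29

29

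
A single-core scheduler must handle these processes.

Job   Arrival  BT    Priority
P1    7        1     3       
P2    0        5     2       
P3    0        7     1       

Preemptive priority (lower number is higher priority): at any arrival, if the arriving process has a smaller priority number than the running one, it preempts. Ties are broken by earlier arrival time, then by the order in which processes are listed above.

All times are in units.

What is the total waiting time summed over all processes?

Gantt: | P3 0-7 | P2 7-12 | P1 12-13 |
Completion: P1=13  P2=12  P3=7
Turnaround (C−A): P1=6  P2=12  P3=7
Waiting = turnaround − burst: P1=5, P2=7, P3=0
Total waiting = 5 + 7 + 0 = 12

12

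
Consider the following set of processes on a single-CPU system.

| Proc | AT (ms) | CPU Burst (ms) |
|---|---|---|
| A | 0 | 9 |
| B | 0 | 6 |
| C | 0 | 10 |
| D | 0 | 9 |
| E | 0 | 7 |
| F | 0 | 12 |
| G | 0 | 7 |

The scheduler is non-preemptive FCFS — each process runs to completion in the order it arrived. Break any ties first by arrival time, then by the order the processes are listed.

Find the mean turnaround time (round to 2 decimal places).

33.86

Gantt: | A 0-9 | B 9-15 | C 15-25 | D 25-34 | E 34-41 | F 41-53 | G 53-60 |
Completion: A=9  B=15  C=25  D=34  E=41  F=53  G=60
Turnaround times: A=9, B=15, C=25, D=34, E=41, F=53, G=60
Average turnaround = (9+15+25+34+41+53+60) / 7 = 237/7 = 33.86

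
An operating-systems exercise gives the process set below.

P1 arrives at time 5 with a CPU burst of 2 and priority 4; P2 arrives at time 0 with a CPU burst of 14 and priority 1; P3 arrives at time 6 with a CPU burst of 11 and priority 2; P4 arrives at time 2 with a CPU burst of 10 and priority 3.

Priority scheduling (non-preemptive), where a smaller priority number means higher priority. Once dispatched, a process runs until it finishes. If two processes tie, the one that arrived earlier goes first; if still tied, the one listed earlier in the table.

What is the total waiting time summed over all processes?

61

Schedule: | P2 0-14 | P3 14-25 | P4 25-35 | P1 35-37 |
Completion: P1=37  P2=14  P3=25  P4=35
Turnaround (C−A): P1=32  P2=14  P3=19  P4=33
Waiting = turnaround − burst: P1=30, P2=0, P3=8, P4=23
Total waiting = 30 + 0 + 8 + 23 = 61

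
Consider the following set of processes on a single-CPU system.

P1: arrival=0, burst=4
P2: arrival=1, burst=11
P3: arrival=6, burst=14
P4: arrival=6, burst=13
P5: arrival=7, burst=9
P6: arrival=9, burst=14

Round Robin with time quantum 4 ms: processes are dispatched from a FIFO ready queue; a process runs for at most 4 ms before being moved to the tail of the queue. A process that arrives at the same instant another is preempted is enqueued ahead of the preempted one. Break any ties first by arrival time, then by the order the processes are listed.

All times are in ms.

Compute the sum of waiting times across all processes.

199

Schedule: | P1 0-4 | P2 4-8 | P3 8-12 | P4 12-16 | P5 16-20 | P2 20-24 | P6 24-28 | P3 28-32 | P4 32-36 | P5 36-40 | P2 40-43 | P6 43-47 | P3 47-51 | P4 51-55 | P5 55-56 | P6 56-60 | P3 60-62 | P4 62-63 | P6 63-65 |
Completion: P1=4  P2=43  P3=62  P4=63  P5=56  P6=65
Turnaround (C−A): P1=4  P2=42  P3=56  P4=57  P5=49  P6=56
Waiting = turnaround − burst: P1=0, P2=31, P3=42, P4=44, P5=40, P6=42
Total waiting = 0 + 31 + 42 + 44 + 40 + 42 = 199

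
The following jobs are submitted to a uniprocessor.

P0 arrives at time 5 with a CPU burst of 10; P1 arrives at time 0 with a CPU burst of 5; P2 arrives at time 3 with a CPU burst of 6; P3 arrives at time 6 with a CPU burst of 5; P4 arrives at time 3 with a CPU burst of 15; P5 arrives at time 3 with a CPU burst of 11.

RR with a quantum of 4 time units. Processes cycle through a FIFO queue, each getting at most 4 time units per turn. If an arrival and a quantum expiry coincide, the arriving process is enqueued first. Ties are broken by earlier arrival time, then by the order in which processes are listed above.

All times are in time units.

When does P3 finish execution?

40

Timeline: | P1 0-4 | P2 4-8 | P4 8-12 | P5 12-16 | P1 16-17 | P0 17-21 | P3 21-25 | P2 25-27 | P4 27-31 | P5 31-35 | P0 35-39 | P3 39-40 | P4 40-44 | P5 44-47 | P0 47-49 | P4 49-52 |
Completion: P0=49  P1=17  P2=27  P3=40  P4=52  P5=47
Turnaround (C−A): P0=44  P1=17  P2=24  P3=34  P4=49  P5=44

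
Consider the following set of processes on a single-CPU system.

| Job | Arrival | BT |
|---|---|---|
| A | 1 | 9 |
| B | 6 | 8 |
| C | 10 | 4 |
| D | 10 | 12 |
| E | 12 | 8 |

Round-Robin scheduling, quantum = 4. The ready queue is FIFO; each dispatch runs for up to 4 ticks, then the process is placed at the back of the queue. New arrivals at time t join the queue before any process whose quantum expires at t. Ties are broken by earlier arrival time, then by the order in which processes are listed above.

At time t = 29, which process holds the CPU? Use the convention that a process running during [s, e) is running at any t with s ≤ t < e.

Timeline: | idle 0-1 | A 1-9 | B 9-13 | A 13-14 | C 14-18 | D 18-22 | E 22-26 | B 26-30 | D 30-34 | E 34-38 | D 38-42 |
Completion: A=14  B=30  C=18  D=42  E=38
Turnaround (C−A): A=13  B=24  C=8  D=32  E=26

B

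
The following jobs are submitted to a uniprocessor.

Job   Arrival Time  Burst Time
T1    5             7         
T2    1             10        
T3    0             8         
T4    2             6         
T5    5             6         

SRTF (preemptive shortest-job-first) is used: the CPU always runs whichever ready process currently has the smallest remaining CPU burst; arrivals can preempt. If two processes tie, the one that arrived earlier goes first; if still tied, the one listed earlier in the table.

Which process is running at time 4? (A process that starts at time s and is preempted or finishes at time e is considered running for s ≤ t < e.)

Schedule: | T3 0-8 | T4 8-14 | T5 14-20 | T1 20-27 | T2 27-37 |
Completion: T1=27  T2=37  T3=8  T4=14  T5=20
Turnaround (C−A): T1=22  T2=36  T3=8  T4=12  T5=15

T3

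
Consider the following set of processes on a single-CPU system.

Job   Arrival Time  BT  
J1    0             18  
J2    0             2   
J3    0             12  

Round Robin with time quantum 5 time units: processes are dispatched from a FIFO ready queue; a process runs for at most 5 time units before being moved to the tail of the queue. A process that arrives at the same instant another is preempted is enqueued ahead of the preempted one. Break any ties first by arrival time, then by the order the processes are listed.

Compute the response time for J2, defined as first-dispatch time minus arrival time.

Schedule: | J1 0-5 | J2 5-7 | J3 7-12 | J1 12-17 | J3 17-22 | J1 22-27 | J3 27-29 | J1 29-32 |
Completion: J1=32  J2=7  J3=29
Turnaround (C−A): J1=32  J2=7  J3=29
Response(J2) = first start − arrival = 5 − 0 = 5

5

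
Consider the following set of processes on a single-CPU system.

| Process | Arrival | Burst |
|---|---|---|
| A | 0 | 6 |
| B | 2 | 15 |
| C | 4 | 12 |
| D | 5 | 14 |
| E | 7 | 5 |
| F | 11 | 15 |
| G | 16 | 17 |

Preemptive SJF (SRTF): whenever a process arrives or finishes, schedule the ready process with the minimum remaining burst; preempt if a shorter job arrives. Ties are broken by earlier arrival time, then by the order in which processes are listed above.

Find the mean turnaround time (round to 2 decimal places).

33.71

Timeline: | A 0-6 | C 6-7 | E 7-12 | C 12-23 | D 23-37 | B 37-52 | F 52-67 | G 67-84 |
Completion: A=6  B=52  C=23  D=37  E=12  F=67  G=84
Turnaround (C−A): A=6  B=50  C=19  D=32  E=5  F=56  G=68
Turnaround times: A=6, B=50, C=19, D=32, E=5, F=56, G=68
Average turnaround = (6+50+19+32+5+56+68) / 7 = 236/7 = 33.71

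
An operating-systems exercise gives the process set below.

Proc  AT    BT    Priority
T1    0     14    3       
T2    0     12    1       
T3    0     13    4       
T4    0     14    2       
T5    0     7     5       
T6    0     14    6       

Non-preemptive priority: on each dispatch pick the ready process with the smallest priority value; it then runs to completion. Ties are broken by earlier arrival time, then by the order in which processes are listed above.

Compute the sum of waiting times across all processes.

Schedule: | T2 0-12 | T4 12-26 | T1 26-40 | T3 40-53 | T5 53-60 | T6 60-74 |
Completion: T1=40  T2=12  T3=53  T4=26  T5=60  T6=74
Waiting = turnaround − burst: T1=26, T2=0, T3=40, T4=12, T5=53, T6=60
Total waiting = 26 + 0 + 40 + 12 + 53 + 60 = 191

191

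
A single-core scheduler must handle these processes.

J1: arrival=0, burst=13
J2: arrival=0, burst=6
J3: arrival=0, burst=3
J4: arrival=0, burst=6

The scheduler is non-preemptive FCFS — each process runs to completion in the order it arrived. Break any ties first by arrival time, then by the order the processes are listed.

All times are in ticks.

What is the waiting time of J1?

Timeline: | J1 0-13 | J2 13-19 | J3 19-22 | J4 22-28 |
Completion: J1=13  J2=19  J3=22  J4=28
Waiting(J1) = turnaround − burst = 13 − 13 = 0

0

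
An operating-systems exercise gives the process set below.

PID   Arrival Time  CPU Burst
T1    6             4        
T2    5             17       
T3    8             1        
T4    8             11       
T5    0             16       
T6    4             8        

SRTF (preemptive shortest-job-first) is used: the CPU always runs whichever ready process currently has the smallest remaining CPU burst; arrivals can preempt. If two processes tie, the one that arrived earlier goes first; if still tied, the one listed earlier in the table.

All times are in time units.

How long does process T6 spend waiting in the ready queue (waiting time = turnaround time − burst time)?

5

Schedule: | T5 0-4 | T6 4-6 | T1 6-8 | T3 8-9 | T1 9-11 | T6 11-17 | T4 17-28 | T5 28-40 | T2 40-57 |
Completion: T1=11  T2=57  T3=9  T4=28  T5=40  T6=17
Turnaround (C−A): T1=5  T2=52  T3=1  T4=20  T5=40  T6=13
Waiting(T6) = turnaround − burst = 13 − 8 = 5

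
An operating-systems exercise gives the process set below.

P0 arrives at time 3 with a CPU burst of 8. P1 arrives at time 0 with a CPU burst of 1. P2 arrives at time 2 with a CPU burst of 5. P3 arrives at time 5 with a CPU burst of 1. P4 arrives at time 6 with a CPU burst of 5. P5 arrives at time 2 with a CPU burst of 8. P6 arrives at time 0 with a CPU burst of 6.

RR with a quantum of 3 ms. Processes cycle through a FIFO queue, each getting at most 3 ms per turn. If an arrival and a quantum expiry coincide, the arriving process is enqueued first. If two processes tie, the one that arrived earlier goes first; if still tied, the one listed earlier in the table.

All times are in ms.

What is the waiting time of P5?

Schedule: | P1 0-1 | P6 1-4 | P2 4-7 | P5 7-10 | P0 10-13 | P6 13-16 | P3 16-17 | P4 17-20 | P2 20-22 | P5 22-25 | P0 25-28 | P4 28-30 | P5 30-32 | P0 32-34 |
Completion: P0=34  P1=1  P2=22  P3=17  P4=30  P5=32  P6=16
Waiting(P5) = turnaround − burst = 30 − 8 = 22

22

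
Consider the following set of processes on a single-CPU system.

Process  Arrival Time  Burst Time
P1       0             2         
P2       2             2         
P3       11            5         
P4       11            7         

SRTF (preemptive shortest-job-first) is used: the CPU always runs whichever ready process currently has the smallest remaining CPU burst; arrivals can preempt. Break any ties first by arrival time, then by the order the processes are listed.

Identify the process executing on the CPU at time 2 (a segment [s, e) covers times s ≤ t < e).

P2

Gantt: | P1 0-2 | P2 2-4 | idle 4-11 | P3 11-16 | P4 16-23 |
Completion: P1=2  P2=4  P3=16  P4=23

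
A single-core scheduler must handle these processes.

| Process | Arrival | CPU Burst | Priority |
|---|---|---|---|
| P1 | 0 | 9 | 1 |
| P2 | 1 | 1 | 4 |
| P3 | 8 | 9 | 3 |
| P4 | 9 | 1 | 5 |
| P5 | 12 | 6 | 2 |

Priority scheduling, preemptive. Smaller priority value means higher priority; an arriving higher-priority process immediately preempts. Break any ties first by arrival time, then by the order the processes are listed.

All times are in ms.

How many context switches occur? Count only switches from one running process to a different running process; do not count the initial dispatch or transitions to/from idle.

5

Timeline: | P1 0-9 | P3 9-12 | P5 12-18 | P3 18-24 | P2 24-25 | P4 25-26 |
Completion: P1=9  P2=25  P3=24  P4=26  P5=18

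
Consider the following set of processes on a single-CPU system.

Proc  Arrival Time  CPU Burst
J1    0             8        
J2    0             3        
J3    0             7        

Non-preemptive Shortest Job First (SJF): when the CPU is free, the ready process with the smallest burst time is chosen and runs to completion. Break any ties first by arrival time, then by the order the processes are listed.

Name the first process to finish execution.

Schedule: | J2 0-3 | J3 3-10 | J1 10-18 |
Completion: J1=18  J2=3  J3=10
Finish order: J2 → J3 → J1

J2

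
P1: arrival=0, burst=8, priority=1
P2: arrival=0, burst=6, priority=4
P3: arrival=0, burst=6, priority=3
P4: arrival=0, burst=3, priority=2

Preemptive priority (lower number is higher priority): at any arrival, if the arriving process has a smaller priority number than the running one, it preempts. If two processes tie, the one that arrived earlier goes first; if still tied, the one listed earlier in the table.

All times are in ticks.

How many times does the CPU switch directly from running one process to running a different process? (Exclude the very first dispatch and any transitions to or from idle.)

3

Schedule: | P1 0-8 | P4 8-11 | P3 11-17 | P2 17-23 |
Completion: P1=8  P2=23  P3=17  P4=11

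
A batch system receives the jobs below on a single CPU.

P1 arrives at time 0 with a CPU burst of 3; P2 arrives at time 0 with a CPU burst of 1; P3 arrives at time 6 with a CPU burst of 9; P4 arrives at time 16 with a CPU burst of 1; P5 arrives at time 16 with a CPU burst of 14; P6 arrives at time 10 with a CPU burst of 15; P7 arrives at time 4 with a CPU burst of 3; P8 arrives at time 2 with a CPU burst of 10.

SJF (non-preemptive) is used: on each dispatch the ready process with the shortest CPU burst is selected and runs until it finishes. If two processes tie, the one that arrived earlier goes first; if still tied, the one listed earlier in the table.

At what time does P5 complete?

Gantt: | P2 0-1 | P1 1-4 | P7 4-7 | P3 7-16 | P4 16-17 | P8 17-27 | P5 27-41 | P6 41-56 |
Completion: P1=4  P2=1  P3=16  P4=17  P5=41  P6=56  P7=7  P8=27
Turnaround (C−A): P1=4  P2=1  P3=10  P4=1  P5=25  P6=46  P7=3  P8=25

41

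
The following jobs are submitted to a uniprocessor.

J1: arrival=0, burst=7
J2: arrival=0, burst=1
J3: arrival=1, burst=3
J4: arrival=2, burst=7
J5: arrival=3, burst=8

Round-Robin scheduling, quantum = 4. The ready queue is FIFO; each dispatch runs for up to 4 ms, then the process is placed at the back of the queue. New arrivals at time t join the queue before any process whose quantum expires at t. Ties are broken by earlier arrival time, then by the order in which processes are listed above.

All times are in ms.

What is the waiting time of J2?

4

Schedule: | J1 0-4 | J2 4-5 | J3 5-8 | J4 8-12 | J5 12-16 | J1 16-19 | J4 19-22 | J5 22-26 |
Completion: J1=19  J2=5  J3=8  J4=22  J5=26
Waiting(J2) = turnaround − burst = 5 − 1 = 4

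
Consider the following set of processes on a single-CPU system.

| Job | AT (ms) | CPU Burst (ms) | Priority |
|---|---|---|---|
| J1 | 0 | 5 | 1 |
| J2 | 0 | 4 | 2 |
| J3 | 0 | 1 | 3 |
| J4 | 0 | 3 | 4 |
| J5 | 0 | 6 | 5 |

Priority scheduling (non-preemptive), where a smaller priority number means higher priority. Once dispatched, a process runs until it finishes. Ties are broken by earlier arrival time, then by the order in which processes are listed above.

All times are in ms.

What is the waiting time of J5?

13

Timeline: | J1 0-5 | J2 5-9 | J3 9-10 | J4 10-13 | J5 13-19 |
Completion: J1=5  J2=9  J3=10  J4=13  J5=19
Waiting(J5) = turnaround − burst = 19 − 6 = 13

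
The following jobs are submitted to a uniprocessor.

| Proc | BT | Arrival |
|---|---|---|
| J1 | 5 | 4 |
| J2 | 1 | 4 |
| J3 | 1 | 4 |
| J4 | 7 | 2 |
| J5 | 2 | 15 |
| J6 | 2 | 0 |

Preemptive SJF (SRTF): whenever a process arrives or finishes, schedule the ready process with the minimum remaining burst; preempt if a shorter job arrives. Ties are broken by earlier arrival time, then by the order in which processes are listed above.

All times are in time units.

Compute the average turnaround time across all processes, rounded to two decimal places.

Gantt: | J6 0-2 | J4 2-4 | J2 4-5 | J3 5-6 | J4 6-11 | J1 11-16 | J5 16-18 |
Completion: J1=16  J2=5  J3=6  J4=11  J5=18  J6=2
Turnaround (C−A): J1=12  J2=1  J3=2  J4=9  J5=3  J6=2
Turnaround times: J1=12, J2=1, J3=2, J4=9, J5=3, J6=2
Average turnaround = (12+1+2+9+3+2) / 6 = 29/6 = 4.83

4.83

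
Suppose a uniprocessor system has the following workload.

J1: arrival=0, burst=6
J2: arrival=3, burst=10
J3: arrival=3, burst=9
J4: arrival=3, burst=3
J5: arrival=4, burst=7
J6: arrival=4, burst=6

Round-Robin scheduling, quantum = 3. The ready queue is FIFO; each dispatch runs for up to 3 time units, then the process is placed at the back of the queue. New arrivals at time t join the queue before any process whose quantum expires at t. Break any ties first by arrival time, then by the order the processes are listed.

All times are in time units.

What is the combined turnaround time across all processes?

Schedule: | J1 0-3 | J2 3-6 | J3 6-9 | J4 9-12 | J1 12-15 | J5 15-18 | J6 18-21 | J2 21-24 | J3 24-27 | J5 27-30 | J6 30-33 | J2 33-36 | J3 36-39 | J5 39-40 | J2 40-41 |
Completion: J1=15  J2=41  J3=39  J4=12  J5=40  J6=33
Turnaround = completion − arrival: J1=15, J2=38, J3=36, J4=9, J5=36, J6=29
Total turnaround = 15 + 38 + 36 + 9 + 36 + 29 = 163

163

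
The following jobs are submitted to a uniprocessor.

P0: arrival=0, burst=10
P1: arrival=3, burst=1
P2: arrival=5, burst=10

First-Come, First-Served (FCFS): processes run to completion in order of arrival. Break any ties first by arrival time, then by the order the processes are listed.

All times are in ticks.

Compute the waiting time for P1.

7

Timeline: | P0 0-10 | P1 10-11 | P2 11-21 |
Completion: P0=10  P1=11  P2=21
Waiting(P1) = turnaround − burst = 8 − 1 = 7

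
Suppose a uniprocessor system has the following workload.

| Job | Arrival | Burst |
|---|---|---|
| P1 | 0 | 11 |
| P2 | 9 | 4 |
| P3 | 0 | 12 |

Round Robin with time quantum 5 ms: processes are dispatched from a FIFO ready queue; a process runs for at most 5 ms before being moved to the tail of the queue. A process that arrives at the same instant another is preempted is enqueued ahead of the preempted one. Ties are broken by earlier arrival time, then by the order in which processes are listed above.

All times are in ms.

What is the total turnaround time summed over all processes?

62

Schedule: | P1 0-5 | P3 5-10 | P1 10-15 | P2 15-19 | P3 19-24 | P1 24-25 | P3 25-27 |
Completion: P1=25  P2=19  P3=27
Turnaround (C−A): P1=25  P2=10  P3=27
Turnaround = completion − arrival: P1=25, P2=10, P3=27
Total turnaround = 25 + 10 + 27 = 62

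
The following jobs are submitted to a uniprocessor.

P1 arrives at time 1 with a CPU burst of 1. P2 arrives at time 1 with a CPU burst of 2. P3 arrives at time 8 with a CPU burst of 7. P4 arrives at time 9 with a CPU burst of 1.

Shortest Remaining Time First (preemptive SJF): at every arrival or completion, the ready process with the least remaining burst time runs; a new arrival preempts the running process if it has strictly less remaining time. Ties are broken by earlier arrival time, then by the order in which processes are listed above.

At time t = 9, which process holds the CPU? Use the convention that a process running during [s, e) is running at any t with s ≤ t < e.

P4

Timeline: | idle 0-1 | P1 1-2 | P2 2-4 | idle 4-8 | P3 8-9 | P4 9-10 | P3 10-16 |
Completion: P1=2  P2=4  P3=16  P4=10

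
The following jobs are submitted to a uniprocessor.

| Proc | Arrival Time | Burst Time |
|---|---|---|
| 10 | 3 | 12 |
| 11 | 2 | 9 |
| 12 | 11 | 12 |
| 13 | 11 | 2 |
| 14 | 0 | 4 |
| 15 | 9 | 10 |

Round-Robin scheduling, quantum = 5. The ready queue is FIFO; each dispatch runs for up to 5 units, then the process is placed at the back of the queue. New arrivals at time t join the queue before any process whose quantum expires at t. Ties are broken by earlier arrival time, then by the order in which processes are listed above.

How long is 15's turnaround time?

Timeline: | 14 0-4 | 11 4-9 | 10 9-14 | 15 14-19 | 11 19-23 | 12 23-28 | 13 28-30 | 10 30-35 | 15 35-40 | 12 40-45 | 10 45-47 | 12 47-49 |
Completion: 10=47  11=23  12=49  13=30  14=4  15=40
Turnaround(15) = completion − arrival = 40 − 9 = 31

31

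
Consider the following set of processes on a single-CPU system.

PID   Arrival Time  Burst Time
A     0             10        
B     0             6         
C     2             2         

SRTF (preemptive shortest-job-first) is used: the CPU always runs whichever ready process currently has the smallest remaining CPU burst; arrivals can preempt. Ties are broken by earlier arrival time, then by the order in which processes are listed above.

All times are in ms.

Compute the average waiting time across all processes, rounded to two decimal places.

3.33

Timeline: | B 0-2 | C 2-4 | B 4-8 | A 8-18 |
Completion: A=18  B=8  C=4
Waiting times: A=8, B=2, C=0
Average waiting = (8+2+0) / 3 = 10/3 = 3.33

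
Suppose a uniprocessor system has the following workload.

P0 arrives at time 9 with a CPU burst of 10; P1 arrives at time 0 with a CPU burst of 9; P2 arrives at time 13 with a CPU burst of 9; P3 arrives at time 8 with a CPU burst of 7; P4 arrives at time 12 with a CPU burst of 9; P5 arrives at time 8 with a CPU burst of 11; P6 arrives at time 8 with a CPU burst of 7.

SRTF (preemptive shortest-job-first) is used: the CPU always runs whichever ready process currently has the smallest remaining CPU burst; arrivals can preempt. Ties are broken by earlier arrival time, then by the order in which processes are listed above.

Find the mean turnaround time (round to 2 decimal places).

Gantt: | P1 0-9 | P3 9-16 | P6 16-23 | P4 23-32 | P2 32-41 | P0 41-51 | P5 51-62 |
Completion: P0=51  P1=9  P2=41  P3=16  P4=32  P5=62  P6=23
Turnaround (C−A): P0=42  P1=9  P2=28  P3=8  P4=20  P5=54  P6=15
Turnaround times: P0=42, P1=9, P2=28, P3=8, P4=20, P5=54, P6=15
Average turnaround = (42+9+28+8+20+54+15) / 7 = 176/7 = 25.14

25.14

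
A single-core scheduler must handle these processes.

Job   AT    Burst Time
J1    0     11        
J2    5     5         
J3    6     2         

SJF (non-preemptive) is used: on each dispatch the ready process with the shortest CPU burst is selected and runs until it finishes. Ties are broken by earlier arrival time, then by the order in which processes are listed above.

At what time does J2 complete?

18

Timeline: | J1 0-11 | J3 11-13 | J2 13-18 |
Completion: J1=11  J2=18  J3=13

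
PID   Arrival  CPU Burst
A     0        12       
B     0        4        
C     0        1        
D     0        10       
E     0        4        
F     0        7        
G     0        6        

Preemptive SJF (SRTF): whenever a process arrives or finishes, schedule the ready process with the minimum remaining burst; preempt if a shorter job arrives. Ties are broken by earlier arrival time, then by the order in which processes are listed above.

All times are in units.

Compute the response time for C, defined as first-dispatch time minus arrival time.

0

Timeline: | C 0-1 | B 1-5 | E 5-9 | G 9-15 | F 15-22 | D 22-32 | A 32-44 |
Completion: A=44  B=5  C=1  D=32  E=9  F=22  G=15
Response(C) = first start − arrival = 0 − 0 = 0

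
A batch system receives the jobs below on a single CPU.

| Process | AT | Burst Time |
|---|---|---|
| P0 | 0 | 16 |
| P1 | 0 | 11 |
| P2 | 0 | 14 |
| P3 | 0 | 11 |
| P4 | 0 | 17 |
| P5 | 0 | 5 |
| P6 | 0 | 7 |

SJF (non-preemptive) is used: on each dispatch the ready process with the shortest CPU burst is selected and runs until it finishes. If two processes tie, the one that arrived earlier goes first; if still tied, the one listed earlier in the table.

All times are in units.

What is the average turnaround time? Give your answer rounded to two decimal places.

Schedule: | P5 0-5 | P6 5-12 | P1 12-23 | P3 23-34 | P2 34-48 | P0 48-64 | P4 64-81 |
Completion: P0=64  P1=23  P2=48  P3=34  P4=81  P5=5  P6=12
Turnaround times: P0=64, P1=23, P2=48, P3=34, P4=81, P5=5, P6=12
Average turnaround = (64+23+48+34+81+5+12) / 7 = 267/7 = 38.14

38.14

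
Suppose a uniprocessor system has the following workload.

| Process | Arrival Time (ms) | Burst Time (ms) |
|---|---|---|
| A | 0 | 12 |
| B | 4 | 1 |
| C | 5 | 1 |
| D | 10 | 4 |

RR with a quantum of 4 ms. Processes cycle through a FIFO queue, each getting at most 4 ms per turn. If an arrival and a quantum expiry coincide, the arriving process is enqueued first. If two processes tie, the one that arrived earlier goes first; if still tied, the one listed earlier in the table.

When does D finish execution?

18

Gantt: | A 0-4 | B 4-5 | A 5-9 | C 9-10 | A 10-14 | D 14-18 |
Completion: A=14  B=5  C=10  D=18
Turnaround (C−A): A=14  B=1  C=5  D=8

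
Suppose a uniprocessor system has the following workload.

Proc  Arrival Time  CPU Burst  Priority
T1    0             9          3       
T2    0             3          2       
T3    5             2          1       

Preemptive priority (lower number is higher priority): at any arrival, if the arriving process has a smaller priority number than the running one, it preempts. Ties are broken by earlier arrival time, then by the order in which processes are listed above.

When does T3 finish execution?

Gantt: | T2 0-3 | T1 3-5 | T3 5-7 | T1 7-14 |
Completion: T1=14  T2=3  T3=7

7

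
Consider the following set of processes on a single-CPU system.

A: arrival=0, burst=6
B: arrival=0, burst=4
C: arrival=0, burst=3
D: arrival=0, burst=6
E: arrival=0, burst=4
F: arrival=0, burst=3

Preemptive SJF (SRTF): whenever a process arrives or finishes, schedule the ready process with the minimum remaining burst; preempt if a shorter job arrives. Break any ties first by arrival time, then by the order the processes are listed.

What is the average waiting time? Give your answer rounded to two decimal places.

8.83

Schedule: | C 0-3 | F 3-6 | B 6-10 | E 10-14 | A 14-20 | D 20-26 |
Completion: A=20  B=10  C=3  D=26  E=14  F=6
Waiting times: A=14, B=6, C=0, D=20, E=10, F=3
Average waiting = (14+6+0+20+10+3) / 6 = 53/6 = 8.83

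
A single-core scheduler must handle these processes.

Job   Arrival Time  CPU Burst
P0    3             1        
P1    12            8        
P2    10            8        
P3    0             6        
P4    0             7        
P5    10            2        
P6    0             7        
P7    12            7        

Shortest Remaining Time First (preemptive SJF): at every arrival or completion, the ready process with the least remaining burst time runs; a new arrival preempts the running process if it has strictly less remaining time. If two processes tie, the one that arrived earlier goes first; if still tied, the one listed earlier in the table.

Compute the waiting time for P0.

Schedule: | P3 0-3 | P0 3-4 | P3 4-7 | P4 7-10 | P5 10-12 | P4 12-16 | P6 16-23 | P7 23-30 | P2 30-38 | P1 38-46 |
Completion: P0=4  P1=46  P2=38  P3=7  P4=16  P5=12  P6=23  P7=30
Waiting(P0) = turnaround − burst = 1 − 1 = 0

0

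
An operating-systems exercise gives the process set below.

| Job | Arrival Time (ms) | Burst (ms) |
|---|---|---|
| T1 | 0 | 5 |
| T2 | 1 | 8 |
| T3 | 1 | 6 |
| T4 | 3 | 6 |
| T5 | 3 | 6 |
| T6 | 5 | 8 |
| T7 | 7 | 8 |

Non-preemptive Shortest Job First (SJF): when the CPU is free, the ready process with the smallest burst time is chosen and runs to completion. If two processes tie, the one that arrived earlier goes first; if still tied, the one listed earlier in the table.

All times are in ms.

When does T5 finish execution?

Gantt: | T1 0-5 | T3 5-11 | T4 11-17 | T5 17-23 | T2 23-31 | T6 31-39 | T7 39-47 |
Completion: T1=5  T2=31  T3=11  T4=17  T5=23  T6=39  T7=47
Turnaround (C−A): T1=5  T2=30  T3=10  T4=14  T5=20  T6=34  T7=40

23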